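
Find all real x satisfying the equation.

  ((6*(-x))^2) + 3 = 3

Step 1. [((6*(-x))^2) + 3 = 3] the outer +3 inverts by subtracting 3 ⇒ sub: (6*(-x))^2 = 0.
Step 2. [(6*(-x))^2 = 0] √ both sides: 0 ≥ 0 gives two branches. So sqrt: 6*(-x) = 0.
Step 3. [6*(-x) = 0] 6 out front; divide by 6, so div: -x = 0.
Step 4. [-x = 0] leading − — multiply by −1, so neg: x = 0.

Answer: x ∈ {0}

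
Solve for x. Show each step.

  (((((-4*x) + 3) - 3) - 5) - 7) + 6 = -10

Step 1. [(((((-4*x) + 3) - 3) - 5) - 7) + 6 = -10] peel the +6: subtract 6 from each side, so sub: ((((-4*x) + 3) - 3) - 5) - 7 = -16.
Step 2. [((((-4*x) + 3) - 3) - 5) - 7 = -16] -7 is outermost — add 7 both sides. So sub: (((-4*x) + 3) - 3) - 5 = -9.
Step 3. [(((-4*x) + 3) - 3) - 5 = -9] add 5: x sits inside (… - 5), so sub: ((-4*x) + 3) - 3 = -4.
Step 4. [((-4*x) + 3) - 3 = -4] 3 comes off first (add 3) ⇒ sub: (-4*x) + 3 = -1.
Step 5. [(-4*x) + 3 = -1] the outer +3 inverts by subtracting 3. So sub: -4*x = -4.
Step 6. [-4*x = -4] LHS = -4·(…); ÷-4 both sides ⇒ div: x = 1.

Answer: x ∈ {1}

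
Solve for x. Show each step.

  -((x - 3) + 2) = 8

Step 1. [-((x - 3) + 2) = 8] leading − — multiply by −1. So neg: (x - 3) + 2 = -8.
Step 2. [(x - 3) + 2 = -8] the outer +2 inverts by subtracting 2, so sub: x - 3 = -10.
Step 3. [x - 3 = -10] 3 comes off first (add 3), so sub: x = -7.

Answer: x ∈ {-7}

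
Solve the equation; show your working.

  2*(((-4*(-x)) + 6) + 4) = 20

Step 1. [2*(((-4*(-x)) + 6) + 4) = 20] 2 out front; divide by 2, so div: ((-4*(-x)) + 6) + 4 = 10.
Step 2. [((-4*(-x)) + 6) + 4 = 10] +4 is outermost — subtract 4 both sides. So sub: (-4*(-x)) + 6 = 6.
Step 3. [(-4*(-x)) + 6 = 6] peel the +6: subtract 6 from each side ⇒ sub: -4*(-x) = 0.
Step 4. [-4*(-x) = 0] -4·(inner) — divide through by -4 ⇒ div: -x = 0.
Step 5. [-x = 0] leading − — multiply by −1 ⇒ neg: x = 0.

Answer: x ∈ {0}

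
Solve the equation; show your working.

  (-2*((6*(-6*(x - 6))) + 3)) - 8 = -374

Step 1. [(-2*((6*(-6*(x - 6))) + 3)) - 8 = -374] -8 is outermost — add 8 both sides. So sub: -2*((6*(-6*(x - 6))) + 3) = -366.
Step 2. [-2*((6*(-6*(x - 6))) + 3) = -366] divide by the outer -2. So div: (6*(-6*(x - 6))) + 3 = 183.
Step 3. [(6*(-6*(x - 6))) + 3 = 183] the outer +3 inverts by subtracting 3 ⇒ sub: 6*(-6*(x - 6)) = 180.
Step 4. [6*(-6*(x - 6)) = 180] 6·(inner) — divide through by 6, so div: -6*(x - 6) = 30.
Step 5. [-6*(x - 6) = 30] -6 out front; divide by -6, so div: x - 6 = -5.
Step 6. [x - 6 = -5] peel the -6: add 6 from each side. So sub: x = 1.

Answer: x ∈ {1}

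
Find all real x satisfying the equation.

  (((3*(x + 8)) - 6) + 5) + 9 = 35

Step 1. [(((3*(x + 8)) - 6) + 5) + 9 = 35] subtract 9: x sits inside (… + 9). So sub: ((3*(x + 8)) - 6) + 5 = 26.
Step 2. [((3*(x + 8)) - 6) + 5 = 26] the outer +5 inverts by subtracting 5 ⇒ sub: (3*(x + 8)) - 6 = 21.
Step 3. [(3*(x + 8)) - 6 = 21] 3 divides every term; factor it out. So factor: (x + 8) - 2 = 7.
Step 4. [(x + 8) - 2 = 7] peel the -2: add 2 from each side. So sub: x + 8 = 9.
Step 5. [x + 8 = 9] peel the +8: subtract 8 from each side. So sub: x = 1.

Answer: x ∈ {1}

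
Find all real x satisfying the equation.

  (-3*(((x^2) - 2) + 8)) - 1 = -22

Step 1. [(-3*(((x^2) - 2) + 8)) - 1 = -22] the outer -1 inverts by adding 1 ⇒ sub: -3*(((x^2) - 2) + 8) = -21.
Step 2. [-3*(((x^2) - 2) + 8) = -21] LHS = -3·(…); ÷-3 both sides. So div: ((x^2) - 2) + 8 = 7.
Step 3. [((x^2) - 2) + 8 = 7] +8 is outermost — subtract 8 both sides. So sub: (x^2) - 2 = -1.
Step 4. [(x^2) - 2 = -1] 2 comes off first (add 2). So sub: x^2 = 1.
Step 5. [x^2 = 1] √ both sides: 1 ≥ 0 gives two branches. So sqrt: x = 1 or -1.

Answer: x ∈ {-1, 1}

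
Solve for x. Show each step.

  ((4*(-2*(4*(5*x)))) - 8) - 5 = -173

Step 1. [((4*(-2*(4*(5*x)))) - 8) - 5 = -173] add 5: x sits inside (… - 5) ⇒ sub: (4*(-2*(4*(5*x)))) - 8 = -168.
Step 2. [(4*(-2*(4*(5*x)))) - 8 = -168] 4 | LHS and 4 | -168: pull 4 out ⇒ factor: (-2*(4*(5*x))) - 2 = -42.
Step 3. [(-2*(4*(5*x))) - 2 = -42] common factor -2 (LHS and -42) — divide through, so factor: (4*(5*x)) + 1 = 21.
Step 4. [(4*(5*x)) + 1 = 21] +1 is outermost — subtract 1 both sides. So sub: 4*(5*x) = 20.
Step 5. [4*(5*x) = 20] 4 out front; divide by 4, so div: 5*x = 5.
Step 6. [5*x = 5] divide by the outer 5 ⇒ div: x = 1.

Answer: x ∈ {1}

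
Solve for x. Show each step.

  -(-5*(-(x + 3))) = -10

Step 1. [-(-5*(-(x + 3))) = -10] leading − — multiply by −1, so neg: -5*(-(x + 3)) = 10.
Step 2. [-5*(-(x + 3)) = 10] leading coefficient -5: divide by -5, so div: -(x + 3) = -2.
Step 3. [-(x + 3) = -2] LHS negated; negate both sides ⇒ neg: x + 3 = 2.
Step 4. [x + 3 = 2] 3 comes off first (subtract 3) ⇒ sub: x = -1.

Answer: x ∈ {-1}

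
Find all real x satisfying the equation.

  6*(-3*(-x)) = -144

Step 1. [6*(-3*(-x)) = -144] LHS = 6·(…); ÷6 both sides ⇒ div: -3*(-x) = -24.
Step 2. [-3*(-x) = -24] -3 out front; divide by -3, so div: -x = 8.
Step 3. [-x = 8] leading − — multiply by −1. So neg: x = -8.

Answer: x ∈ {-8}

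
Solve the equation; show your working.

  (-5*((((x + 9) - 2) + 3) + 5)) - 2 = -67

Step 1. [(-5*((((x + 9) - 2) + 3) + 5)) - 2 = -67] 2 comes off first (add 2) ⇒ sub: -5*((((x + 9) - 2) + 3) + 5) = -65.
Step 2. [-5*((((x + 9) - 2) + 3) + 5) = -65] -5·(inner) — divide through by -5, so div: (((x + 9) - 2) + 3) + 5 = 13.
Step 3. [(((x + 9) - 2) + 3) + 5 = 13] +5 is outermost — subtract 5 both sides. So sub: ((x + 9) - 2) + 3 = 8.
Step 4. [((x + 9) - 2) + 3 = 8] peel the +3: subtract 3 from each side. So sub: (x + 9) - 2 = 5.
Step 5. [(x + 9) - 2 = 5] peel the -2: add 2 from each side. So sub: x + 9 = 7.
Step 6. [x + 9 = 7] +9 is outermost — subtract 9 both sides. So sub: x = -2.

Answer: x ∈ {-2}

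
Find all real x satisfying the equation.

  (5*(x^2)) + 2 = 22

Step 1. [(5*(x^2)) + 2 = 22] the outer +2 inverts by subtracting 2, so sub: 5*(x^2) = 20.
Step 2. [5*(x^2) = 20] 5·(inner) — divide through by 5 ⇒ div: x^2 = 4.
Step 3. [x^2 = 4] √ both sides: 4 ≥ 0 gives two branches, so sqrt: x = 2 or -2.

Answer: x ∈ {-2, 2}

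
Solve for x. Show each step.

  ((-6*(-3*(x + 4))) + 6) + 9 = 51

Step 1. [((-6*(-3*(x + 4))) + 6) + 9 = 51] the outer +9 inverts by subtracting 9, so sub: (-6*(-3*(x + 4))) + 6 = 42.
Step 2. [(-6*(-3*(x + 4))) + 6 = 42] +6 is outermost — subtract 6 both sides. So sub: -6*(-3*(x + 4)) = 36.
Step 3. [-6*(-3*(x + 4)) = 36] leading coefficient -6: divide by -6. So div: -3*(x + 4) = -6.
Step 4. [-3*(x + 4) = -6] LHS = -3·(…); ÷-3 both sides ⇒ div: x + 4 = 2.
Step 5. [x + 4 = 2] 4 comes off first (subtract 4) ⇒ sub: x = -2.

Answer: x ∈ {-2}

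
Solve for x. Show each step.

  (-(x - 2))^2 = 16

Step 1. [(-(x - 2))^2 = 16] 16 ≥ 0, LHS is (·)² — take ±√, so sqrt: -(x - 2) = 4 or -4.
Step 2. [-(x - 2) = 4 or -4] leading − — multiply by −1, so neg: x - 2 = -4 or 4.
Step 3. [x - 2 = -4 or 4] the outer -2 inverts by adding 2, so sub: x = -2 or 6.

Answer: x ∈ {-2, 6}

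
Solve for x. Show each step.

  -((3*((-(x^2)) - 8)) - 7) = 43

Step 1. [-((3*((-(x^2)) - 8)) - 7) = 43] flip signs both sides. So neg: (3*((-(x^2)) - 8)) - 7 = -43.
Step 2. [(3*((-(x^2)) - 8)) - 7 = -43] add 7: x sits inside (… - 7), so sub: 3*((-(x^2)) - 8) = -36.
Step 3. [3*((-(x^2)) - 8) = -36] 3·(inner) — divide through by 3. So div: (-(x^2)) - 8 = -12.
Step 4. [(-(x^2)) - 8 = -12] peel the -8: add 8 from each side, so sub: -(x^2) = -4.
Step 5. [-(x^2) = -4] LHS negated; negate both sides, so neg: x^2 = 4.
Step 6. [x^2 = 4] √ both sides: 4 ≥ 0 gives two branches ⇒ sqrt: x = 2 or -2.

Answer: x ∈ {-2, 2}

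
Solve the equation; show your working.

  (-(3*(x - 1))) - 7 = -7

Step 1. [(-(3*(x - 1))) - 7 = -7] -7 is outermost — add 7 both sides, so sub: -(3*(x - 1)) = 0.
Step 2. [-(3*(x - 1)) = 0] LHS negated; negate both sides ⇒ neg: 3*(x - 1) = 0.
Step 3. [3*(x - 1) = 0] 3 out front; divide by 3. So div: x - 1 = 0.
Step 4. [x - 1 = 0] the outer -1 inverts by adding 1. So sub: x = 1.

Answer: x ∈ {1}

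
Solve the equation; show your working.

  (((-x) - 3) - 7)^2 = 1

Step 1. [(((-x) - 3) - 7)^2 = 1] 1 ≥ 0, LHS is (·)² — take ±√ ⇒ sqrt: ((-x) - 3) - 7 = 1 or -1.
Step 2. [((-x) - 3) - 7 = 1 or -1] -7 is outermost — add 7 both sides, so sub: (-x) - 3 = 8 or 6.
Step 3. [(-x) - 3 = 8 or 6] add 3: x sits inside (… - 3) ⇒ sub: -x = 11 or 9.
Step 4. [-x = 11 or 9] LHS negated; negate both sides ⇒ neg: x = -11 or -9.

Answer: x ∈ {-11, -9}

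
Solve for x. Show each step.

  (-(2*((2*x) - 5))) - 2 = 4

Step 1. [(-(2*((2*x) - 5))) - 2 = 4] 2 comes off first (add 2). So sub: -(2*((2*x) - 5)) = 6.
Step 2. [-(2*((2*x) - 5)) = 6] flip signs both sides. So neg: 2*((2*x) - 5) = -6.
Step 3. [2*((2*x) - 5) = -6] 2·(inner) — divide through by 2. So div: (2*x) - 5 = -3.
Step 4. [(2*x) - 5 = -3] peel the -5: add 5 from each side. So sub: 2*x = 2.
Step 5. [2*x = 2] 2·(inner) — divide through by 2. So div: x = 1.

Answer: x ∈ {1}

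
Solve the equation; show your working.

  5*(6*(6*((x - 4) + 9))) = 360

Step 1. [5*(6*(6*((x - 4) + 9))) = 360] 5 out front; divide by 5 ⇒ div: 6*(6*((x - 4) + 9)) = 72.
Step 2. [6*(6*((x - 4) + 9)) = 72] LHS = 6·(…); ÷6 both sides ⇒ div: 6*((x - 4) + 9) = 12.
Step 3. [6*((x - 4) + 9) = 12] leading coefficient 6: divide by 6, so div: (x - 4) + 9 = 2.
Step 4. [(x - 4) + 9 = 2] the outer +9 inverts by subtracting 9 ⇒ sub: x - 4 = -7.
Step 5. [x - 4 = -7] add 4: x sits inside (… - 4), so sub: x = -3.

Answer: x ∈ {-3}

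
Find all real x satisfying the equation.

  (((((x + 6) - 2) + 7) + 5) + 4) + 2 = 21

Step 1. [(((((x + 6) - 2) + 7) + 5) + 4) + 2 = 21] +2 is outermost — subtract 2 both sides, so sub: ((((x + 6) - 2) + 7) + 5) + 4 = 19.
Step 2. [((((x + 6) - 2) + 7) + 5) + 4 = 19] 4 comes off first (subtract 4), so sub: (((x + 6) - 2) + 7) + 5 = 15.
Step 3. [(((x + 6) - 2) + 7) + 5 = 15] +5 is outermost — subtract 5 both sides. So sub: ((x + 6) - 2) + 7 = 10.
Step 4. [((x + 6) - 2) + 7 = 10] subtract 7: x sits inside (… + 7) ⇒ sub: (x + 6) - 2 = 3.
Step 5. [(x + 6) - 2 = 3] add 2: x sits inside (… - 2), so sub: x + 6 = 5.
Step 6. [x + 6 = 5] the outer +6 inverts by subtracting 6 ⇒ sub: x = -1.

Answer: x ∈ {-1}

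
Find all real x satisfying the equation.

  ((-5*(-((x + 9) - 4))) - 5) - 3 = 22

Step 1. [((-5*(-((x + 9) - 4))) - 5) - 3 = 22] the outer -3 inverts by adding 3 ⇒ sub: (-5*(-((x + 9) - 4))) - 5 = 25.
Step 2. [(-5*(-((x + 9) - 4))) - 5 = 25] -5 | LHS and -5 | 25: pull -5 out ⇒ factor: (-((x + 9) - 4)) + 1 = -5.
Step 3. [(-((x + 9) - 4)) + 1 = -5] subtract 1: x sits inside (… + 1). So sub: -((x + 9) - 4) = -6.
Step 4. [-((x + 9) - 4) = -6] leading − — multiply by −1, so neg: (x + 9) - 4 = 6.
Step 5. [(x + 9) - 4 = 6] add 4: x sits inside (… - 4) ⇒ sub: x + 9 = 10.
Step 6. [x + 9 = 10] the outer +9 inverts by subtracting 9, so sub: x = 1.

Answer: x ∈ {1}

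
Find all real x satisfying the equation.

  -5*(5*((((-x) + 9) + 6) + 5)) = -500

Step 1. [-5*(5*((((-x) + 9) + 6) + 5)) = -500] leading coefficient -5: divide by -5. So div: 5*((((-x) + 9) + 6) + 5) = 100.
Step 2. [5*((((-x) + 9) + 6) + 5) = 100] 5 out front; divide by 5. So div: (((-x) + 9) + 6) + 5 = 20.
Step 3. [(((-x) + 9) + 6) + 5 = 20] +5 is outermost — subtract 5 both sides ⇒ sub: ((-x) + 9) + 6 = 15.
Step 4. [((-x) + 9) + 6 = 15] 6 comes off first (subtract 6), so sub: (-x) + 9 = 9.
Step 5. [(-x) + 9 = 9] the outer +9 inverts by subtracting 9. So sub: -x = 0.
Step 6. [-x = 0] leading − — multiply by −1 ⇒ neg: x = 0.

Answer: x ∈ {0}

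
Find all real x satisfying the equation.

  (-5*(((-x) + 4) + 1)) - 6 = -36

Step 1. [(-5*(((-x) + 4) + 1)) - 6 = -36] the outer -6 inverts by adding 6. So sub: -5*(((-x) + 4) + 1) = -30.
Step 2. [-5*(((-x) + 4) + 1) = -30] -5·(inner) — divide through by -5 ⇒ div: ((-x) + 4) + 1 = 6.
Step 3. [((-x) + 4) + 1 = 6] subtract 1: x sits inside (… + 1), so sub: (-x) + 4 = 5.
Step 4. [(-x) + 4 = 5] subtract 4: x sits inside (… + 4) ⇒ sub: -x = 1.
Step 5. [-x = 1] flip signs both sides, so neg: x = -1.

Answer: x ∈ {-1}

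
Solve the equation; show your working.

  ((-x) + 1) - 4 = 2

Step 1. [((-x) + 1) - 4 = 2] the outer -4 inverts by adding 4. So sub: (-x) + 1 = 6.
Step 2. [(-x) + 1 = 6] subtract 1: x sits inside (… + 1). So sub: -x = 5.
Step 3. [-x = 5] LHS negated; negate both sides. So neg: x = -5.

Answer: x ∈ {-5}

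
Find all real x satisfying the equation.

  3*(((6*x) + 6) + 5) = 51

Step 1. [3*(((6*x) + 6) + 5) = 51] leading coefficient 3: divide by 3. So div: ((6*x) + 6) + 5 = 17.
Step 2. [((6*x) + 6) + 5 = 17] subtract 5: x sits inside (… + 5). So sub: (6*x) + 6 = 12.
Step 3. [(6*x) + 6 = 12] the outer +6 inverts by subtracting 6 ⇒ sub: 6*x = 6.
Step 4. [6*x = 6] leading coefficient 6: divide by 6. So div: x = 1.

Answer: x ∈ {1}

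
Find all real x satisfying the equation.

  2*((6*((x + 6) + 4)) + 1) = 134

Step 1. [2*((6*((x + 6) + 4)) + 1) = 134] 2 out front; divide by 2. So div: (6*((x + 6) + 4)) + 1 = 67.
Step 2. [(6*((x + 6) + 4)) + 1 = 67] 1 comes off first (subtract 1). So sub: 6*((x + 6) + 4) = 66.
Step 3. [6*((x + 6) + 4) = 66] 6·(inner) — divide through by 6. So div: (x + 6) + 4 = 11.
Step 4. [(x + 6) + 4 = 11] 4 comes off first (subtract 4) ⇒ sub: x + 6 = 7.
Step 5. [x + 6 = 7] peel the +6: subtract 6 from each side. So sub: x = 1.

Answer: x ∈ {1}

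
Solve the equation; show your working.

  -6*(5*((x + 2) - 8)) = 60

Step 1. [-6*(5*((x + 2) - 8)) = 60] -6·(inner) — divide through by -6 ⇒ div: 5*((x + 2) - 8) = -10.
Step 2. [5*((x + 2) - 8) = -10] LHS = 5·(…); ÷5 both sides. So div: (x + 2) - 8 = -2.
Step 3. [(x + 2) - 8 = -2] add 8: x sits inside (… - 8) ⇒ sub: x + 2 = 6.
Step 4. [x + 2 = 6] 2 comes off first (subtract 2). So sub: x = 4.

Answer: x ∈ {4}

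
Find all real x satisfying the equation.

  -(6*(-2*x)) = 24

Step 1. [-(6*(-2*x)) = 24] LHS negated; negate both sides ⇒ neg: 6*(-2*x) = -24.
Step 2. [6*(-2*x) = -24] 6 out front; divide by 6. So div: -2*x = -4.
Step 3. [-2*x = -4] leading coefficient -2: divide by -2, so div: x = 2.

Answer: x ∈ {2}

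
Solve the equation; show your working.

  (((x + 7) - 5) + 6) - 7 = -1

Step 1. [(((x + 7) - 5) + 6) - 7 = -1] 7 comes off first (add 7). So sub: ((x + 7) - 5) + 6 = 6.
Step 2. [((x + 7) - 5) + 6 = 6] the outer +6 inverts by subtracting 6 ⇒ sub: (x + 7) - 5 = 0.
Step 3. [(x + 7) - 5 = 0] -5 is outermost — add 5 both sides ⇒ sub: x + 7 = 5.
Step 4. [x + 7 = 5] peel the +7: subtract 7 from each side. So sub: x = -2.

Answer: x ∈ {-2}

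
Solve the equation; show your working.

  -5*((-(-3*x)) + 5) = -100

Step 1. [-5*((-(-3*x)) + 5) = -100] leading coefficient -5: divide by -5, so div: (-(-3*x)) + 5 = 20.
Step 2. [(-(-3*x)) + 5 = 20] peel the +5: subtract 5 from each side. So sub: -(-3*x) = 15.
Step 3. [-(-3*x) = 15] leading − — multiply by −1. So neg: -3*x = -15.
Step 4. [-3*x = -15] -3 out front; divide by -3, so div: x = 5.

Answer: x ∈ {5}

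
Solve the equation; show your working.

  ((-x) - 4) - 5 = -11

Step 1. [((-x) - 4) - 5 = -11] peel the -5: add 5 from each side ⇒ sub: (-x) - 4 = -6.
Step 2. [(-x) - 4 = -6] add 4: x sits inside (… - 4). So sub: -x = -2.
Step 3. [-x = -2] flip signs both sides ⇒ neg: x = 2.

Answer: x ∈ {2}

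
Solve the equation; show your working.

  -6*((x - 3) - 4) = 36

Step 1. [-6*((x - 3) - 4) = 36] LHS = -6·(…); ÷-6 both sides, so div: (x - 3) - 4 = -6.
Step 2. [(x - 3) - 4 = -6] add 4: x sits inside (… - 4) ⇒ sub: x - 3 = -2.
Step 3. [x - 3 = -2] the outer -3 inverts by adding 3. So sub: x = 1.

Answer: x ∈ {1}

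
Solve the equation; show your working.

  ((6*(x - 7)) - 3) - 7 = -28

Step 1. [((6*(x - 7)) - 3) - 7 = -28] peel the -7: add 7 from each side. So sub: (6*(x - 7)) - 3 = -21.
Step 2. [(6*(x - 7)) - 3 = -21] -3 is outermost — add 3 both sides ⇒ sub: 6*(x - 7) = -18.
Step 3. [6*(x - 7) = -18] 6 out front; divide by 6, so div: x - 7 = -3.
Step 4. [x - 7 = -3] peel the -7: add 7 from each side ⇒ sub: x = 4.

Answer: x ∈ {4}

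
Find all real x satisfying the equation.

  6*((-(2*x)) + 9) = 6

Step 1. [6*((-(2*x)) + 9) = 6] 6 out front; divide by 6, so div: (-(2*x)) + 9 = 1.
Step 2. [(-(2*x)) + 9 = 1] +9 is outermost — subtract 9 both sides ⇒ sub: -(2*x) = -8.
Step 3. [-(2*x) = -8] LHS negated; negate both sides ⇒ neg: 2*x = 8.
Step 4. [2*x = 8] LHS = 2·(…); ÷2 both sides ⇒ div: x = 4.

Answer: x ∈ {4}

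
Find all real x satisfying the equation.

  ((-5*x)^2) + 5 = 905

Step 1. [((-5*x)^2) + 5 = 905] the outer +5 inverts by subtracting 5. So sub: (-5*x)^2 = 900.
Step 2. [(-5*x)^2 = 900] 900 ≥ 0, LHS is (·)² — take ±√ ⇒ sqrt: -5*x = 30 or -30.
Step 3. [-5*x = 30 or -30] -5 out front; divide by -5, so div: x = -6 or 6.

Answer: x ∈ {-6, 6}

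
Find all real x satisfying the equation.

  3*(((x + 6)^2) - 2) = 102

Step 1. [3*(((x + 6)^2) - 2) = 102] leading coefficient 3: divide by 3, so div: ((x + 6)^2) - 2 = 34.
Step 2. [((x + 6)^2) - 2 = 34] add 2: x sits inside (… - 2) ⇒ sub: (x + 6)^2 = 36.
Step 3. [(x + 6)^2 = 36] 36 ≥ 0, LHS is (·)² — take ±√ ⇒ sqrt: x + 6 = 6 or -6.
Step 4. [x + 6 = 6 or -6] the outer +6 inverts by subtracting 6. So sub: x = 0 or -12.

Answer: x ∈ {-12, 0}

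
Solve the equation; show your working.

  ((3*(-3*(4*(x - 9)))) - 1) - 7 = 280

Step 1. [((3*(-3*(4*(x - 9)))) - 1) - 7 = 280] 7 comes off first (add 7), so sub: (3*(-3*(4*(x - 9)))) - 1 = 287.
Step 2. [(3*(-3*(4*(x - 9)))) - 1 = 287] -1 is outermost — add 1 both sides. So sub: 3*(-3*(4*(x - 9))) = 288.
Step 3. [3*(-3*(4*(x - 9))) = 288] 3 out front; divide by 3, so div: -3*(4*(x - 9)) = 96.
Step 4. [-3*(4*(x - 9)) = 96] -3 out front; divide by -3 ⇒ div: 4*(x - 9) = -32.
Step 5. [4*(x - 9) = -32] 4 out front; divide by 4, so div: x - 9 = -8.
Step 6. [x - 9 = -8] the outer -9 inverts by adding 9, so sub: x = 1.

Answer: x ∈ {1}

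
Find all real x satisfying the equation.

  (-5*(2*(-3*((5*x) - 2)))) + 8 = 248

Step 1. [(-5*(2*(-3*((5*x) - 2)))) + 8 = 248] subtract 8: x sits inside (… + 8) ⇒ sub: -5*(2*(-3*((5*x) - 2))) = 240.
Step 2. [-5*(2*(-3*((5*x) - 2))) = 240] leading coefficient -5: divide by -5 ⇒ div: 2*(-3*((5*x) - 2)) = -48.
Step 3. [2*(-3*((5*x) - 2)) = -48] divide by the outer 2. So div: -3*((5*x) - 2) = -24.
Step 4. [-3*((5*x) - 2) = -24] LHS = -3·(…); ÷-3 both sides ⇒ div: (5*x) - 2 = 8.
Step 5. [(5*x) - 2 = 8] -2 is outermost — add 2 both sides ⇒ sub: 5*x = 10.
Step 6. [5*x = 10] 5·(inner) — divide through by 5, so div: x = 2.

Answer: x ∈ {2}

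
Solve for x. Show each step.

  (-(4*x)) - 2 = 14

Step 1. [(-(4*x)) - 2 = 14] -2 is outermost — add 2 both sides. So sub: -(4*x) = 16.
Step 2. [-(4*x) = 16] leading − — multiply by −1, so neg: 4*x = -16.
Step 3. [4*x = -16] divide by the outer 4 ⇒ div: x = -4.

Answer: x ∈ {-4}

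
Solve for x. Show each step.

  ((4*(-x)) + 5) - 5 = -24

Step 1. [((4*(-x)) + 5) - 5 = -24] 5 comes off first (add 5), so sub: (4*(-x)) + 5 = -19.
Step 2. [(4*(-x)) + 5 = -19] 5 comes off first (subtract 5), so sub: 4*(-x) = -24.
Step 3. [4*(-x) = -24] LHS = 4·(…); ÷4 both sides. So div: -x = -6.
Step 4. [-x = -6] LHS negated; negate both sides ⇒ neg: x = 6.

Answer: x ∈ {6}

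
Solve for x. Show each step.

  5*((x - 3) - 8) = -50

Step 1. [5*((x - 3) - 8) = -50] leading coefficient 5: divide by 5, so div: (x - 3) - 8 = -10.
Step 2. [(x - 3) - 8 = -10] -8 is outermost — add 8 both sides. So sub: x - 3 = -2.
Step 3. [x - 3 = -2] the outer -3 inverts by adding 3 ⇒ sub: x = 1.

Answer: x ∈ {1}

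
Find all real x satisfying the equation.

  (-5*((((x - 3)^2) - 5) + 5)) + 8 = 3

Step 1. [(-5*((((x - 3)^2) - 5) + 5)) + 8 = 3] subtract 8: x sits inside (… + 8) ⇒ sub: -5*((((x - 3)^2) - 5) + 5) = -5.
Step 2. [-5*((((x - 3)^2) - 5) + 5) = -5] LHS = -5·(…); ÷-5 both sides, so div: (((x - 3)^2) - 5) + 5 = 1.
Step 3. [(((x - 3)^2) - 5) + 5 = 1] peel the +5: subtract 5 from each side. So sub: ((x - 3)^2) - 5 = -4.
Step 4. [((x - 3)^2) - 5 = -4] add 5: x sits inside (… - 5), so sub: (x - 3)^2 = 1.
Step 5. [(x - 3)^2 = 1] LHS squared, RHS 1 ≥ 0: apply √ (±). So sqrt: x - 3 = 1 or -1.
Step 6. [x - 3 = 1 or -1] -3 is outermost — add 3 both sides, so sub: x = 4 or 2.

Answer: x ∈ {2, 4}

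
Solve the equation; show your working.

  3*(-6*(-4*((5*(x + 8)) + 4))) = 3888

Step 1. [3*(-6*(-4*((5*(x + 8)) + 4))) = 3888] 3·(inner) — divide through by 3. So div: -6*(-4*((5*(x + 8)) + 4)) = 1296.
Step 2. [-6*(-4*((5*(x + 8)) + 4)) = 1296] LHS = -6·(…); ÷-6 both sides, so div: -4*((5*(x + 8)) + 4) = -216.
Step 3. [-4*((5*(x + 8)) + 4) = -216] divide by the outer -4. So div: (5*(x + 8)) + 4 = 54.
Step 4. [(5*(x + 8)) + 4 = 54] subtract 4: x sits inside (… + 4). So sub: 5*(x + 8) = 50.
Step 5. [5*(x + 8) = 50] LHS = 5·(…); ÷5 both sides, so div: x + 8 = 10.
Step 6. [x + 8 = 10] subtract 8: x sits inside (… + 8) ⇒ sub: x = 2.

Answer: x ∈ {2}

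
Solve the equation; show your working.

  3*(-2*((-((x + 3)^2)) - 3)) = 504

Step 1. [3*(-2*((-((x + 3)^2)) - 3)) = 504] leading coefficient 3: divide by 3, so div: -2*((-((x + 3)^2)) - 3) = 168.
Step 2. [-2*((-((x + 3)^2)) - 3) = 168] leading coefficient -2: divide by -2 ⇒ div: (-((x + 3)^2)) - 3 = -84.
Step 3. [(-((x + 3)^2)) - 3 = -84] peel the -3: add 3 from each side, so sub: -((x + 3)^2) = -81.
Step 4. [-((x + 3)^2) = -81] flip signs both sides, so neg: (x + 3)^2 = 81.
Step 5. [(x + 3)^2 = 81] 81 ≥ 0, LHS is (·)² — take ±√. So sqrt: x + 3 = 9 or -9.
Step 6. [x + 3 = 9 or -9] peel the +3: subtract 3 from each side, so sub: x = 6 or -12.

Answer: x ∈ {-12, 6}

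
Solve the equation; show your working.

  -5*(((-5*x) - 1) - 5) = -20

Step 1. [-5*(((-5*x) - 1) - 5) = -20] leading coefficient -5: divide by -5, so div: ((-5*x) - 1) - 5 = 4.
Step 2. [((-5*x) - 1) - 5 = 4] 5 comes off first (add 5) ⇒ sub: (-5*x) - 1 = 9.
Step 3. [(-5*x) - 1 = 9] -1 is outermost — add 1 both sides. So sub: -5*x = 10.
Step 4. [-5*x = 10] -5 out front; divide by -5. So div: x = -2.

Answer: x ∈ {-2}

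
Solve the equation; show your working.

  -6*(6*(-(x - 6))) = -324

Step 1. [-6*(6*(-(x - 6))) = -324] -6·(inner) — divide through by -6. So div: 6*(-(x - 6)) = 54.
Step 2. [6*(-(x - 6)) = 54] 6 out front; divide by 6, so div: -(x - 6) = 9.
Step 3. [-(x - 6) = 9] leading − — multiply by −1, so neg: x - 6 = -9.
Step 4. [x - 6 = -9] the outer -6 inverts by adding 6. So sub: x = -3.

Answer: x ∈ {-3}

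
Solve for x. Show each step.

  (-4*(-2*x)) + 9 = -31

Step 1. [(-4*(-2*x)) + 9 = -31] 9 comes off first (subtract 9). So sub: -4*(-2*x) = -40.
Step 2. [-4*(-2*x) = -40] LHS = -4·(…); ÷-4 both sides. So div: -2*x = 10.
Step 3. [-2*x = 10] LHS = -2·(…); ÷-2 both sides. So div: x = -5.

Answer: x ∈ {-5}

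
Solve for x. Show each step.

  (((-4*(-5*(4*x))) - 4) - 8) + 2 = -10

Step 1. [(((-4*(-5*(4*x))) - 4) - 8) + 2 = -10] peel the +2: subtract 2 from each side. So sub: ((-4*(-5*(4*x))) - 4) - 8 = -12.
Step 2. [((-4*(-5*(4*x))) - 4) - 8 = -12] add 8: x sits inside (… - 8), so sub: (-4*(-5*(4*x))) - 4 = -4.
Step 3. [(-4*(-5*(4*x))) - 4 = -4] 4 comes off first (add 4). So sub: -4*(-5*(4*x)) = 0.
Step 4. [-4*(-5*(4*x)) = 0] -4·(inner) — divide through by -4. So div: -5*(4*x) = 0.
Step 5. [-5*(4*x) = 0] LHS = -5·(…); ÷-5 both sides ⇒ div: 4*x = 0.
Step 6. [4*x = 0] 4 out front; divide by 4, so div: x = 0.

Answer: x ∈ {0}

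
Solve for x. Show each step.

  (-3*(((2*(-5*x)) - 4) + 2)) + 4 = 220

Step 1. [(-3*(((2*(-5*x)) - 4) + 2)) + 4 = 220] the outer +4 inverts by subtracting 4. So sub: -3*(((2*(-5*x)) - 4) + 2) = 216.
Step 2. [-3*(((2*(-5*x)) - 4) + 2) = 216] -3·(inner) — divide through by -3. So div: ((2*(-5*x)) - 4) + 2 = -72.
Step 3. [((2*(-5*x)) - 4) + 2 = -72] +2 is outermost — subtract 2 both sides, so sub: (2*(-5*x)) - 4 = -74.
Step 4. [(2*(-5*x)) - 4 = -74] 2 | LHS and 2 | -74: pull 2 out, so factor: (-5*x) - 2 = -37.
Step 5. [(-5*x) - 2 = -37] peel the -2: add 2 from each side, so sub: -5*x = -35.
Step 6. [-5*x = -35] LHS = -5·(…); ÷-5 both sides ⇒ div: x = 7.

Answer: x ∈ {7}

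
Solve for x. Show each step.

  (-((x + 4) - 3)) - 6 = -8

Step 1. [(-((x + 4) - 3)) - 6 = -8] -6 is outermost — add 6 both sides, so sub: -((x + 4) - 3) = -2.
Step 2. [-((x + 4) - 3) = -2] LHS negated; negate both sides. So neg: (x + 4) - 3 = 2.
Step 3. [(x + 4) - 3 = 2] the outer -3 inverts by adding 3, so sub: x + 4 = 5.
Step 4. [x + 4 = 5] the outer +4 inverts by subtracting 4. So sub: x = 1.

Answer: x ∈ {1}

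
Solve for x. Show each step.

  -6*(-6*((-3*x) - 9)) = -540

Step 1. [-6*(-6*((-3*x) - 9)) = -540] -6 out front; divide by -6, so div: -6*((-3*x) - 9) = 90.
Step 2. [-6*((-3*x) - 9) = 90] -6·(inner) — divide through by -6 ⇒ div: (-3*x) - 9 = -15.
Step 3. [(-3*x) - 9 = -15] -3 | LHS and -3 | -15: pull -3 out, so factor: x + 3 = 5.
Step 4. [x + 3 = 5] +3 is outermost — subtract 3 both sides. So sub: x = 2.

Answer: x ∈ {2}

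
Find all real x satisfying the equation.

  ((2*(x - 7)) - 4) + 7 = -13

Step 1. [((2*(x - 7)) - 4) + 7 = -13] 7 comes off first (subtract 7) ⇒ sub: (2*(x - 7)) - 4 = -20.
Step 2. [(2*(x - 7)) - 4 = -20] 4 comes off first (add 4) ⇒ sub: 2*(x - 7) = -16.
Step 3. [2*(x - 7) = -16] 2·(inner) — divide through by 2, so div: x - 7 = -8.
Step 4. [x - 7 = -8] the outer -7 inverts by adding 7, so sub: x = -1.

Answer: x ∈ {-1}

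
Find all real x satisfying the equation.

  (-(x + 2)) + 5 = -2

Step 1. [(-(x + 2)) + 5 = -2] subtract 5: x sits inside (… + 5). So sub: -(x + 2) = -7.
Step 2. [-(x + 2) = -7] flip signs both sides, so neg: x + 2 = 7.
Step 3. [x + 2 = 7] the outer +2 inverts by subtracting 2, so sub: x = 5.

Answer: x ∈ {5}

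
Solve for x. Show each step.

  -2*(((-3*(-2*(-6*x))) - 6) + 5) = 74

Step 1. [-2*(((-3*(-2*(-6*x))) - 6) + 5) = 74] leading coefficient -2: divide by -2, so div: ((-3*(-2*(-6*x))) - 6) + 5 = -37.
Step 2. [((-3*(-2*(-6*x))) - 6) + 5 = -37] 5 comes off first (subtract 5), so sub: (-3*(-2*(-6*x))) - 6 = -42.
Step 3. [(-3*(-2*(-6*x))) - 6 = -42] peel the -6: add 6 from each side. So sub: -3*(-2*(-6*x)) = -36.
Step 4. [-3*(-2*(-6*x)) = -36] divide by the outer -3 ⇒ div: -2*(-6*x) = 12.
Step 5. [-2*(-6*x) = 12] leading coefficient -2: divide by -2. So div: -6*x = -6.
Step 6. [-6*x = -6] leading coefficient -6: divide by -6 ⇒ div: x = 1.

Answer: x ∈ {1}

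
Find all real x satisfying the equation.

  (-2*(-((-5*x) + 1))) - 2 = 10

Step 1. [(-2*(-((-5*x) + 1))) - 2 = 10] -2 | LHS and -2 | 10: pull -2 out. So factor: (-((-5*x) + 1)) + 1 = -5.
Step 2. [(-((-5*x) + 1)) + 1 = -5] +1 is outermost — subtract 1 both sides. So sub: -((-5*x) + 1) = -6.
Step 3. [-((-5*x) + 1) = -6] LHS negated; negate both sides, so neg: (-5*x) + 1 = 6.
Step 4. [(-5*x) + 1 = 6] subtract 1: x sits inside (… + 1), so sub: -5*x = 5.
Step 5. [-5*x = 5] -5·(inner) — divide through by -5. So div: x = -1.

Answer: x ∈ {-1}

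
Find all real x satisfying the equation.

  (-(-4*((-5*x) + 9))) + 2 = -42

Step 1. [(-(-4*((-5*x) + 9))) + 2 = -42] +2 is outermost — subtract 2 both sides ⇒ sub: -(-4*((-5*x) + 9)) = -44.
Step 2. [-(-4*((-5*x) + 9)) = -44] flip signs both sides. So neg: -4*((-5*x) + 9) = 44.
Step 3. [-4*((-5*x) + 9) = 44] divide by the outer -4, so div: (-5*x) + 9 = -11.
Step 4. [(-5*x) + 9 = -11] peel the +9: subtract 9 from each side. So sub: -5*x = -20.
Step 5. [-5*x = -20] LHS = -5·(…); ÷-5 both sides. So div: x = 4.

Answer: x ∈ {4}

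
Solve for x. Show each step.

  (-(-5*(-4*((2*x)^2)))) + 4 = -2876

Step 1. [(-(-5*(-4*((2*x)^2)))) + 4 = -2876] +4 is outermost — subtract 4 both sides. So sub: -(-5*(-4*((2*x)^2))) = -2880.
Step 2. [-(-5*(-4*((2*x)^2))) = -2880] leading − — multiply by −1, so neg: -5*(-4*((2*x)^2)) = 2880.
Step 3. [-5*(-4*((2*x)^2)) = 2880] leading coefficient -5: divide by -5, so div: -4*((2*x)^2) = -576.
Step 4. [-4*((2*x)^2) = -576] -4 out front; divide by -4. So div: (2*x)^2 = 144.
Step 5. [(2*x)^2 = 144] LHS squared, RHS 144 ≥ 0: apply √ (±) ⇒ sqrt: 2*x = 12 or -12.
Step 6. [2*x = 12 or -12] 2 out front; divide by 2 ⇒ div: x = 6 or -6.

Answer: x ∈ {-6, 6}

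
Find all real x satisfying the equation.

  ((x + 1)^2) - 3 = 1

Step 1. [((x + 1)^2) - 3 = 1] -3 is outermost — add 3 both sides. So sub: (x + 1)^2 = 4.
Step 2. [(x + 1)^2 = 4] √ both sides: 4 ≥ 0 gives two branches, so sqrt: x + 1 = 2 or -2.
Step 3. [x + 1 = 2 or -2] the outer +1 inverts by subtracting 1 ⇒ sub: x = 1 or -3.

Answer: x ∈ {-3, 1}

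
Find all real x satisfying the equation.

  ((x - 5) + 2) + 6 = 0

Step 1. [((x - 5) + 2) + 6 = 0] the outer +6 inverts by subtracting 6, so sub: (x - 5) + 2 = -6.
Step 2. [(x - 5) + 2 = -6] 2 comes off first (subtract 2), so sub: x - 5 = -8.
Step 3. [x - 5 = -8] the outer -5 inverts by adding 5 ⇒ sub: x = -3.

Answer: x ∈ {-3}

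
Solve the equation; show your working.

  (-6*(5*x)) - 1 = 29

Step 1. [(-6*(5*x)) - 1 = 29] the outer -1 inverts by adding 1, so sub: -6*(5*x) = 30.
Step 2. [-6*(5*x) = 30] -6·(inner) — divide through by -6. So div: 5*x = -5.
Step 3. [5*x = -5] 5 out front; divide by 5. So div: x = -1.

Answer: x ∈ {-1}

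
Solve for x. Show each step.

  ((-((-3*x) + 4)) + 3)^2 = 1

Step 1. [((-((-3*x) + 4)) + 3)^2 = 1] LHS squared, RHS 1 ≥ 0: apply √ (±). So sqrt: (-((-3*x) + 4)) + 3 = 1 or -1.
Step 2. [(-((-3*x) + 4)) + 3 = 1 or -1] the outer +3 inverts by subtracting 3 ⇒ sub: -((-3*x) + 4) = -2 or -4.
Step 3. [-((-3*x) + 4) = -2 or -4] leading − — multiply by −1 ⇒ neg: (-3*x) + 4 = 2 or 4.
Step 4. [(-3*x) + 4 = 2 or 4] 4 comes off first (subtract 4), so sub: -3*x = -2 or 0.
Step 5. [-3*x = -2 or 0] -3 out front; divide by -3. So div: x = 2/3 or 0.

Answer: x ∈ {0, 2/3}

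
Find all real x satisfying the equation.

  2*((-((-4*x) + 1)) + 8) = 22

Step 1. [2*((-((-4*x) + 1)) + 8) = 22] leading coefficient 2: divide by 2, so div: (-((-4*x) + 1)) + 8 = 11.
Step 2. [(-((-4*x) + 1)) + 8 = 11] +8 is outermost — subtract 8 both sides ⇒ sub: -((-4*x) + 1) = 3.
Step 3. [-((-4*x) + 1) = 3] flip signs both sides. So neg: (-4*x) + 1 = -3.
Step 4. [(-4*x) + 1 = -3] the outer +1 inverts by subtracting 1. So sub: -4*x = -4.
Step 5. [-4*x = -4] LHS = -4·(…); ÷-4 both sides, so div: x = 1.

Answer: x ∈ {1}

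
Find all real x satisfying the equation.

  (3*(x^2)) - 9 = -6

Step 1. [(3*(x^2)) - 9 = -6] add 9: x sits inside (… - 9). So sub: 3*(x^2) = 3.
Step 2. [3*(x^2) = 3] divide by the outer 3. So div: x^2 = 1.
Step 3. [x^2 = 1] √ both sides: 1 ≥ 0 gives two branches, so sqrt: x = 1 or -1.

Answer: x ∈ {-1, 1}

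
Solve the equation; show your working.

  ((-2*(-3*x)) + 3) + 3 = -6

Step 1. [((-2*(-3*x)) + 3) + 3 = -6] 3 comes off first (subtract 3). So sub: (-2*(-3*x)) + 3 = -9.
Step 2. [(-2*(-3*x)) + 3 = -9] the outer +3 inverts by subtracting 3 ⇒ sub: -2*(-3*x) = -12.
Step 3. [-2*(-3*x) = -12] divide by the outer -2. So div: -3*x = 6.
Step 4. [-3*x = 6] divide by the outer -3. So div: x = -2.

Answer: x ∈ {-2}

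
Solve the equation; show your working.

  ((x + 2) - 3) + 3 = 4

Step 1. [((x + 2) - 3) + 3 = 4] peel the +3: subtract 3 from each side, so sub: (x + 2) - 3 = 1.
Step 2. [(x + 2) - 3 = 1] 3 comes off first (add 3), so sub: x + 2 = 4.
Step 3. [x + 2 = 4] +2 is outermost — subtract 2 both sides ⇒ sub: x = 2.

Answer: x ∈ {2}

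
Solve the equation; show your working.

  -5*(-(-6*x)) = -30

Step 1. [-5*(-(-6*x)) = -30] -5·(inner) — divide through by -5. So div: -(-6*x) = 6.
Step 2. [-(-6*x) = 6] flip signs both sides. So neg: -6*x = -6.
Step 3. [-6*x = -6] leading coefficient -6: divide by -6 ⇒ div: x = 1.

Answer: x ∈ {1}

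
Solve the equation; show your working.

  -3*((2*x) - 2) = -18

Step 1. [-3*((2*x) - 2) = -18] -3 out front; divide by -3. So div: (2*x) - 2 = 6.
Step 2. [(2*x) - 2 = 6] 2 | LHS and 2 | 6: pull 2 out ⇒ factor: x - 1 = 3.
Step 3. [x - 1 = 3] add 1: x sits inside (… - 1) ⇒ sub: x = 4.

Answer: x ∈ {4}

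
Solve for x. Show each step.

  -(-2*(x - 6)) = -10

Step 1. [-(-2*(x - 6)) = -10] flip signs both sides, so neg: -2*(x - 6) = 10.
Step 2. [-2*(x - 6) = 10] LHS = -2·(…); ÷-2 both sides, so div: x - 6 = -5.
Step 3. [x - 6 = -5] peel the -6: add 6 from each side ⇒ sub: x = 1.

Answer: x ∈ {1}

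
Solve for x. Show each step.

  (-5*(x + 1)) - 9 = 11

Step 1. [(-5*(x + 1)) - 9 = 11] peel the -9: add 9 from each side. So sub: -5*(x + 1) = 20.
Step 2. [-5*(x + 1) = 20] LHS = -5·(…); ÷-5 both sides, so div: x + 1 = -4.
Step 3. [x + 1 = -4] peel the +1: subtract 1 from each side ⇒ sub: x = -5.

Answer: x ∈ {-5}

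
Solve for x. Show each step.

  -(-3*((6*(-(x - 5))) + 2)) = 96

Step 1. [-(-3*((6*(-(x - 5))) + 2)) = 96] leading − — multiply by −1 ⇒ neg: -3*((6*(-(x - 5))) + 2) = -96.
Step 2. [-3*((6*(-(x - 5))) + 2) = -96] LHS = -3·(…); ÷-3 both sides. So div: (6*(-(x - 5))) + 2 = 32.
Step 3. [(6*(-(x - 5))) + 2 = 32] subtract 2: x sits inside (… + 2), so sub: 6*(-(x - 5)) = 30.
Step 4. [6*(-(x - 5)) = 30] leading coefficient 6: divide by 6, so div: -(x - 5) = 5.
Step 5. [-(x - 5) = 5] LHS negated; negate both sides, so neg: x - 5 = -5.
Step 6. [x - 5 = -5] 5 comes off first (add 5) ⇒ sub: x = 0.

Answer: x ∈ {0}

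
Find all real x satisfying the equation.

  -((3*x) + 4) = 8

Step 1. [-((3*x) + 4) = 8] leading − — multiply by −1 ⇒ neg: (3*x) + 4 = -8.
Step 2. [(3*x) + 4 = -8] +4 is outermost — subtract 4 both sides, so sub: 3*x = -12.
Step 3. [3*x = -12] LHS = 3·(…); ÷3 both sides, so div: x = -4.

Answer: x ∈ {-4}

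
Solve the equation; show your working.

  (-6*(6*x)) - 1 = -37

Step 1. [(-6*(6*x)) - 1 = -37] 1 comes off first (add 1), so sub: -6*(6*x) = -36.
Step 2. [-6*(6*x) = -36] -6·(inner) — divide through by -6. So div: 6*x = 6.
Step 3. [6*x = 6] leading coefficient 6: divide by 6, so div: x = 1.

Answer: x ∈ {1}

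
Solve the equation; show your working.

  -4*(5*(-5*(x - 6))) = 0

Step 1. [-4*(5*(-5*(x - 6))) = 0] LHS = -4·(…); ÷-4 both sides. So div: 5*(-5*(x - 6)) = 0.
Step 2. [5*(-5*(x - 6)) = 0] divide by the outer 5, so div: -5*(x - 6) = 0.
Step 3. [-5*(x - 6) = 0] -5 out front; divide by -5, so div: x - 6 = 0.
Step 4. [x - 6 = 0] peel the -6: add 6 from each side, so sub: x = 6.

Answer: x ∈ {6}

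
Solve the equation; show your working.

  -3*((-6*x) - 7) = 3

Step 1. [-3*((-6*x) - 7) = 3] LHS = -3·(…); ÷-3 both sides, so div: (-6*x) - 7 = -1.
Step 2. [(-6*x) - 7 = -1] add 7: x sits inside (… - 7) ⇒ sub: -6*x = 6.
Step 3. [-6*x = 6] leading coefficient -6: divide by -6 ⇒ div: x = -1.

Answer: x ∈ {-1}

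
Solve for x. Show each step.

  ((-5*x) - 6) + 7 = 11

Step 1. [((-5*x) - 6) + 7 = 11] 7 comes off first (subtract 7) ⇒ sub: (-5*x) - 6 = 4.
Step 2. [(-5*x) - 6 = 4] -6 is outermost — add 6 both sides ⇒ sub: -5*x = 10.
Step 3. [-5*x = 10] -5 out front; divide by -5. So div: x = -2.

Answer: x ∈ {-2}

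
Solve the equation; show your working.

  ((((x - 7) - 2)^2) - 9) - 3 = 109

Step 1. [((((x - 7) - 2)^2) - 9) - 3 = 109] peel the -3: add 3 from each side, so sub: (((x - 7) - 2)^2) - 9 = 112.
Step 2. [(((x - 7) - 2)^2) - 9 = 112] the outer -9 inverts by adding 9, so sub: ((x - 7) - 2)^2 = 121.
Step 3. [((x - 7) - 2)^2 = 121] √ both sides: 121 ≥ 0 gives two branches, so sqrt: (x - 7) - 2 = 11 or -11.
Step 4. [(x - 7) - 2 = 11 or -11] add 2: x sits inside (… - 2). So sub: x - 7 = 13 or -9.
Step 5. [x - 7 = 13 or -9] -7 is outermost — add 7 both sides ⇒ sub: x = 20 or -2.

Answer: x ∈ {-2, 20}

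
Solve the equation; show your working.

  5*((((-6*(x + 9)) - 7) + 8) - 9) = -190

Step 1. [5*((((-6*(x + 9)) - 7) + 8) - 9) = -190] LHS = 5·(…); ÷5 both sides ⇒ div: (((-6*(x + 9)) - 7) + 8) - 9 = -38.
Step 2. [(((-6*(x + 9)) - 7) + 8) - 9 = -38] -9 is outermost — add 9 both sides ⇒ sub: ((-6*(x + 9)) - 7) + 8 = -29.
Step 3. [((-6*(x + 9)) - 7) + 8 = -29] +8 is outermost — subtract 8 both sides ⇒ sub: (-6*(x + 9)) - 7 = -37.
Step 4. [(-6*(x + 9)) - 7 = -37] -7 is outermost — add 7 both sides. So sub: -6*(x + 9) = -30.
Step 5. [-6*(x + 9) = -30] -6 out front; divide by -6 ⇒ div: x + 9 = 5.
Step 6. [x + 9 = 5] +9 is outermost — subtract 9 both sides, so sub: x = -4.

Answer: x ∈ {-4}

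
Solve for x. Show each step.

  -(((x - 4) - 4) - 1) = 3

Step 1. [-(((x - 4) - 4) - 1) = 3] LHS negated; negate both sides, so neg: ((x - 4) - 4) - 1 = -3.
Step 2. [((x - 4) - 4) - 1 = -3] 1 comes off first (add 1). So sub: (x - 4) - 4 = -2.
Step 3. [(x - 4) - 4 = -2] -4 is outermost — add 4 both sides ⇒ sub: x - 4 = 2.
Step 4. [x - 4 = 2] peel the -4: add 4 from each side ⇒ sub: x = 6.

Answer: x ∈ {6}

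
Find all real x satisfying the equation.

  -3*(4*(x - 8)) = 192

Step 1. [-3*(4*(x - 8)) = 192] -3 out front; divide by -3. So div: 4*(x - 8) = -64.
Step 2. [4*(x - 8) = -64] LHS = 4·(…); ÷4 both sides, so div: x - 8 = -16.
Step 3. [x - 8 = -16] the outer -8 inverts by adding 8, so sub: x = -8.

Answer: x ∈ {-8}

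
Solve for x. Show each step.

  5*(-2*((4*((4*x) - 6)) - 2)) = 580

Step 1. [5*(-2*((4*((4*x) - 6)) - 2)) = 580] divide by the outer 5 ⇒ div: -2*((4*((4*x) - 6)) - 2) = 116.
Step 2. [-2*((4*((4*x) - 6)) - 2) = 116] -2 out front; divide by -2. So div: (4*((4*x) - 6)) - 2 = -58.
Step 3. [(4*((4*x) - 6)) - 2 = -58] 2 comes off first (add 2), so sub: 4*((4*x) - 6) = -56.
Step 4. [4*((4*x) - 6) = -56] divide by the outer 4. So div: (4*x) - 6 = -14.
Step 5. [(4*x) - 6 = -14] 6 comes off first (add 6), so sub: 4*x = -8.
Step 6. [4*x = -8] 4 out front; divide by 4, so div: x = -2.

Answer: x ∈ {-2}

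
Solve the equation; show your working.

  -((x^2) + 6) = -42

Step 1. [-((x^2) + 6) = -42] LHS negated; negate both sides. So neg: (x^2) + 6 = 42.
Step 2. [(x^2) + 6 = 42] the outer +6 inverts by subtracting 6. So sub: x^2 = 36.
Step 3. [x^2 = 36] 36 ≥ 0, LHS is (·)² — take ±√ ⇒ sqrt: x = 6 or -6.

Answer: x ∈ {-6, 6}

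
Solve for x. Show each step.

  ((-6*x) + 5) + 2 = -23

Step 1. [((-6*x) + 5) + 2 = -23] peel the +2: subtract 2 from each side. So sub: (-6*x) + 5 = -25.
Step 2. [(-6*x) + 5 = -25] subtract 5: x sits inside (… + 5), so sub: -6*x = -30.
Step 3. [-6*x = -30] leading coefficient -6: divide by -6 ⇒ div: x = 5.

Answer: x ∈ {5}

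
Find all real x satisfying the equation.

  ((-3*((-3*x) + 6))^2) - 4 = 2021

Step 1. [((-3*((-3*x) + 6))^2) - 4 = 2021] the outer -4 inverts by adding 4 ⇒ sub: (-3*((-3*x) + 6))^2 = 2025.
Step 2. [(-3*((-3*x) + 6))^2 = 2025] LHS squared, RHS 2025 ≥ 0: apply √ (±), so sqrt: -3*((-3*x) + 6) = 45 or -45.
Step 3. [-3*((-3*x) + 6) = 45 or -45] LHS = -3·(…); ÷-3 both sides ⇒ div: (-3*x) + 6 = -15 or 15.
Step 4. [(-3*x) + 6 = -15 or 15] peel the +6: subtract 6 from each side, so sub: -3*x = -21 or 9.
Step 5. [-3*x = -21 or 9] -3·(inner) — divide through by -3. So div: x = 7 or -3.

Answer: x ∈ {-3, 7}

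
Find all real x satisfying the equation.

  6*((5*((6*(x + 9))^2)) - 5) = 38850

Step 1. [6*((5*((6*(x + 9))^2)) - 5) = 38850] divide by the outer 6, so div: (5*((6*(x + 9))^2)) - 5 = 6475.
Step 2. [(5*((6*(x + 9))^2)) - 5 = 6475] the outer -5 inverts by adding 5 ⇒ sub: 5*((6*(x + 9))^2) = 6480.
Step 3. [5*((6*(x + 9))^2) = 6480] leading coefficient 5: divide by 5. So div: (6*(x + 9))^2 = 1296.
Step 4. [(6*(x + 9))^2 = 1296] √ both sides: 1296 ≥ 0 gives two branches, so sqrt: 6*(x + 9) = 36 or -36.
Step 5. [6*(x + 9) = 36 or -36] 6·(inner) — divide through by 6. So div: x + 9 = 6 or -6.
Step 6. [x + 9 = 6 or -6] subtract 9: x sits inside (… + 9) ⇒ sub: x = -3 or -15.

Answer: x ∈ {-15, -3}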